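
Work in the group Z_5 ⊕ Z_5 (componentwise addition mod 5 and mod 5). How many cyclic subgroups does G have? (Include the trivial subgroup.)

7

Each element a generates a cyclic subgroup ⟨a⟩; distinct elements may generate the same one (a cyclic group of order d has φ(d) generators).
Cyclic subgroups by order — order 1: 1; order 5: 6.
Total: 7.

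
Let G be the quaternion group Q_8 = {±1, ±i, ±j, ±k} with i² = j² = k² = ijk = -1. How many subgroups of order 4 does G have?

3

|G| = 8 and 4 | 8, so subgroups of order 4 are possible by Lagrange.
The subgroups of order 4 are: {1, -1, i, -i}; {1, -1, j, -j}; {1, -1, k, -k}.
So G has 3 subgroups of order 4.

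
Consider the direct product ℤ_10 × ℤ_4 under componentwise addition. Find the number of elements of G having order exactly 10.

12

An element (a,b) has order lcm(ord(a), ord(b)); count pairs with lcm equal to 10.
Enumerating gives 12 such elements.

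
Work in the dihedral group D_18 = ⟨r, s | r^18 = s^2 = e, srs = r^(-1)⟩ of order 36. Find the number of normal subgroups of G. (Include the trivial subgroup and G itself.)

G has 45 subgroups. Checking conjugation-invariance by order — order 1: 1/1 normal; order 2: 1/19 normal; order 3: 1/1 normal; order 4: 0/9 normal; order 6: 1/7 normal; order 9: 1/1 normal; order 12: 0/3 normal; order 18: 3/3 normal; order 36: 1/1 normal.
Total normal subgroups: 9.

9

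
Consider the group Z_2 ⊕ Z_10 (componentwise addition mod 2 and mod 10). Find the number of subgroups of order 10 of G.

|G| = 20 and 10 | 20, so subgroups of order 10 are possible by Lagrange.
The subgroups of order 10 are: {(0,0), (0,1), (0,2), (0,3), (0,4), (0,5), (0,6), (0,7), (0,8), (0,9)}; {(0,0), (0,2), (0,4), (0,6), (0,8), (1,0), (1,2), (1,4), (1,6), (1,8)}; {(0,0), (0,2), (0,4), (0,6), (0,8), (1,1), (1,3), (1,5), (1,7), (1,9)}.
So G has 3 subgroups of order 10.

3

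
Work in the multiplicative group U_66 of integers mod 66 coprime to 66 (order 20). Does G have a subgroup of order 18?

No

18 does not divide |G| = 20, so by Lagrange no subgroup of order 18 exists.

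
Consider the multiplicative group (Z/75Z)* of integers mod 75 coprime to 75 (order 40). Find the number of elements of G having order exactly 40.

0

No element of G has order 40 (even though 40 | 40).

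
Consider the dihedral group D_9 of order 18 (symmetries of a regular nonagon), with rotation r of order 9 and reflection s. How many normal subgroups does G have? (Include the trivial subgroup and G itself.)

4

G has 16 subgroups. Checking conjugation-invariance by order — order 1: 1/1 normal; order 2: 0/9 normal; order 3: 1/1 normal; order 6: 0/3 normal; order 9: 1/1 normal; order 18: 1/1 normal.
Total normal subgroups: 4.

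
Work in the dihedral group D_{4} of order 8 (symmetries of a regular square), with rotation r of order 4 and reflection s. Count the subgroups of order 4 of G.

|G| = 8 and 4 | 8, so subgroups of order 4 are possible by Lagrange.
The subgroups of order 4 are: {e, r, r^2, r^3}; {e, r^2, s, r^2s}; {e, r^2, rs, r^3s}.
So G has 3 subgroups of order 4.

3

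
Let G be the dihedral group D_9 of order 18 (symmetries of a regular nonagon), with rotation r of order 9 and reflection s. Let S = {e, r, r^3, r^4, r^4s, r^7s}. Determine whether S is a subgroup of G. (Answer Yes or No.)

r^4 ∈ S but its inverse r^5 ∉ S, so S is not a subgroup.

No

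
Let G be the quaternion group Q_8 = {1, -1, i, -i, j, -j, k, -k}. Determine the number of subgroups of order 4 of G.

3

|G| = 8 and 4 | 8, so subgroups of order 4 are possible by Lagrange.
The subgroups of order 4 are: {1, -1, i, -i}; {1, -1, j, -j}; {1, -1, k, -k}.
So G has 3 subgroups of order 4.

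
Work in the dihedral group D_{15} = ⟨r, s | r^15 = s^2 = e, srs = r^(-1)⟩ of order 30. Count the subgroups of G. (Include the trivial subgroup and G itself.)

28

|G| = 30, so by Lagrange every subgroup order divides 30. Divisors: 1, 2, 3, 5, 6, 10, 15, 30.
Subgroups by order — order 1: 1; order 2: 15; order 3: 1; order 5: 1; order 6: 5; order 10: 3; order 15: 1; order 30: 1.
Total: 1 + 15 + 1 + 1 + 5 + 3 + 1 + 1 = 28.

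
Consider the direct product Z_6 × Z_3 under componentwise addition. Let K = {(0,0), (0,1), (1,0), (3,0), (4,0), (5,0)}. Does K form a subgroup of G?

(0,1) ∈ K but its inverse (0,2) ∉ K, so K is not a subgroup.

No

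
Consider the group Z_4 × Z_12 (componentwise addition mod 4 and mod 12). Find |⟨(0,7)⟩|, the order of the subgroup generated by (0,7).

The order of (0,7) in Z_4 × Z_12 is lcm(ord(0) in Z_4, ord(7) in Z_12).
ord(0) = 1 and ord(7) = 12, so |⟨(0,7)⟩| = lcm(1, 12) = 12.

12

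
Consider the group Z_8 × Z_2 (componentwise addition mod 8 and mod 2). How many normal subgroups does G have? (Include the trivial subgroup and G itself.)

G is abelian, so every subgroup is normal.
G has 11 subgroups in total, hence 11 normal subgroups.

11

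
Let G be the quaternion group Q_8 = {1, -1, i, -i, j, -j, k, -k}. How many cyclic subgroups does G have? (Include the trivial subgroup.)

5

Group the elements of G by the cyclic subgroup they generate; each cyclic subgroup of order d accounts for φ(d) elements.
Cyclic subgroups by order — order 1: 1; order 2: 1; order 4: 3.
Total: 5.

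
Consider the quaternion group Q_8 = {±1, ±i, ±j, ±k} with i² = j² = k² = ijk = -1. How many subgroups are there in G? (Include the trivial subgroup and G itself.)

6

|G| = 8, so by Lagrange every subgroup order divides 8. Divisors: 1, 2, 4, 8.
Subgroups by order — order 1: 1; order 2: 1; order 4: 3; order 8: 1.
Total: 1 + 1 + 3 + 1 = 6.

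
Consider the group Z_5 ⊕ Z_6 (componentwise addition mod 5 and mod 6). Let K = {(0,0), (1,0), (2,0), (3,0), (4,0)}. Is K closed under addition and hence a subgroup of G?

Yes

|K| = 5 divides |G| = 30, consistent with Lagrange.
K contains the identity, every element's inverse is in K, and K is closed under +: it is a subgroup.
In fact K = ⟨(4,0)⟩.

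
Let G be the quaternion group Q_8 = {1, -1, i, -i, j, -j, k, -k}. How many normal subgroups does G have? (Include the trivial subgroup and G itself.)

G has 6 subgroups. Checking conjugation-invariance by order — order 1: 1/1 normal; order 2: 1/1 normal; order 4: 3/3 normal; order 8: 1/1 normal.
Total normal subgroups: 6.

6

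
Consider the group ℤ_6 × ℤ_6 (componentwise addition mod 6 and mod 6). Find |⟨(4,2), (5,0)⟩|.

|⟨(4,2)⟩| = 3 and |⟨(5,0)⟩| = 6, so |H| is a multiple of lcm(3, 6) = 6 and divides |G| = 36.
Closing under the operation: H = {(0,0), (0,2), (0,4), (1,0), (1,2), (1,4), (2,0), (2,2), (2,4), (3,0), (3,2), (3,4), (4,0), (4,2), (4,4), (5,0), (5,2), (5,4)}, so |H| = 18.

18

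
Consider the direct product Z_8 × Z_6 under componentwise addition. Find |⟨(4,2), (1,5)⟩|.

24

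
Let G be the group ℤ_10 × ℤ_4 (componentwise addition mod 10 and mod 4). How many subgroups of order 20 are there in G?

3

|G| = 40 and 20 | 40, so subgroups of order 20 are possible by Lagrange.
The subgroups of order 20 are: {(0,0), (0,1), (0,2), (0,3), (2,0), (2,1), (2,2), (2,3), (4,0), (4,1), (4,2), (4,3), (6,0), (6,1), (6,2), (6,3), (8,0), (8,1), (8,2), (8,3)}; {(0,0), (0,2), (1,0), (1,2), (2,0), (2,2), (3,0), (3,2), (4,0), (4,2), (5,0), (5,2), (6,0), (6,2), (7,0), (7,2), (8,0), (8,2), (9,0), (9,2)}; {(0,0), (0,2), (1,1), (1,3), (2,0), (2,2), (3,1), (3,3), (4,0), (4,2), (5,1), (5,3), (6,0), (6,2), (7,1), (7,3), (8,0), (8,2), (9,1), (9,3)}.
So G has 3 subgroups of order 20.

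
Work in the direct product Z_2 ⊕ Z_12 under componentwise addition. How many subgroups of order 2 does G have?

|G| = 24 and 2 | 24, so subgroups of order 2 are possible by Lagrange.
The subgroups of order 2 are: {(0,0), (0,6)}; {(0,0), (1,0)}; {(0,0), (1,6)}.
So G has 3 subgroups of order 2.

3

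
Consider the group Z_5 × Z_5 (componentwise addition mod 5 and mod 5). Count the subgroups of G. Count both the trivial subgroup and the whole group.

8

|G| = 25, so by Lagrange every subgroup order divides 25. Divisors: 1, 5, 25.
Subgroups by order — order 1: 1; order 5: 6; order 25: 1.
Total: 1 + 6 + 1 = 8.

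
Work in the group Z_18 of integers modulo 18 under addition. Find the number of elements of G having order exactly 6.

2

In a cyclic group of order 18, the number of elements of order d (for d | 18) is φ(d).
φ(6) = 2.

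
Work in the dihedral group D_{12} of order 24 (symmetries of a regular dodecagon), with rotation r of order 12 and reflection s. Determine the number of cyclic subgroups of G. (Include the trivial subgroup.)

18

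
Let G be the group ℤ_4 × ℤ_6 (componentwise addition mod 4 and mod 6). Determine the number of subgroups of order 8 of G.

|G| = 24 and 8 | 24, so subgroups of order 8 are possible by Lagrange.
The subgroups of order 8 are: {(0,0), (0,3), (1,0), (1,3), (2,0), (2,3), (3,0), (3,3)}.
So G has 1 subgroup of order 8.

1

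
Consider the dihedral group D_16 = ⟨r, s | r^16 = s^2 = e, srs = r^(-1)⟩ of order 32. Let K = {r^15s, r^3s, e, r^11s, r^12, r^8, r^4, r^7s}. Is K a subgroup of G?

|K| = 8 divides |G| = 32, consistent with Lagrange.
K contains the identity, every element's inverse is in K, and K is closed under ·: it is a subgroup.

Yes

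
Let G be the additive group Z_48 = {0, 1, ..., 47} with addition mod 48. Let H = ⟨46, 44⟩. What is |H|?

24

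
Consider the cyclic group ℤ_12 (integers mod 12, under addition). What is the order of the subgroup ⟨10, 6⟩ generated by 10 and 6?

6

|⟨10⟩| = 6 and |⟨6⟩| = 2, so |H| is a multiple of lcm(6, 2) = 6 and divides |G| = 12.
Closing under the operation: H = {0, 2, 4, 6, 8, 10}, so |H| = 6.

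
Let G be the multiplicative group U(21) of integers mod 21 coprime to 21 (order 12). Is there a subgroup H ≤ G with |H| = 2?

Yes

2 | 12. A subgroup of order 2 is {1, 13}.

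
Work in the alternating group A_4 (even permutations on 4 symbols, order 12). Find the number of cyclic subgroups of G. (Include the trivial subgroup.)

Each element a generates a cyclic subgroup ⟨a⟩; distinct elements may generate the same one (a cyclic group of order d has φ(d) generators).
Cyclic subgroups by order — order 1: 1; order 2: 3; order 3: 4.
Total: 8.

8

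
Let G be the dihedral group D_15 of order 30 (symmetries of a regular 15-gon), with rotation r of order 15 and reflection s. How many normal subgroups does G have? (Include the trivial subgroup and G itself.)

G has 28 subgroups. Checking conjugation-invariance by order — order 1: 1/1 normal; order 2: 0/15 normal; order 3: 1/1 normal; order 5: 1/1 normal; order 6: 0/5 normal; order 10: 0/3 normal; order 15: 1/1 normal; order 30: 1/1 normal.
Total normal subgroups: 5.

5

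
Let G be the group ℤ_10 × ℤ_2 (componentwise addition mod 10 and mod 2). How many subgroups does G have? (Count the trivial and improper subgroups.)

|G| = 20, so by Lagrange every subgroup order divides 20. Divisors: 1, 2, 4, 5, 10, 20.
Subgroups by order — order 1: 1; order 2: 3; order 4: 1; order 5: 1; order 10: 3; order 20: 1.
Total: 1 + 3 + 1 + 1 + 3 + 1 = 10.

10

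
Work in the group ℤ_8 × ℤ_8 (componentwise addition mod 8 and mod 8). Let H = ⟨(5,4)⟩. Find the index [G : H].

8

|⟨(5,4)⟩| = 8 and |G| = 64.
By Lagrange, [G : H] = |G|/|H| = 64/8 = 8.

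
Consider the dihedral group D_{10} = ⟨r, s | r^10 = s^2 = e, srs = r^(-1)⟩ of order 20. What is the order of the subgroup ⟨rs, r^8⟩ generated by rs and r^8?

10

|⟨rs⟩| = 2 and |⟨r^8⟩| = 5, so |H| is a multiple of lcm(2, 5) = 10 and divides |G| = 20.
Closing under the operation: H = {e, r^2, r^4, r^6, r^8, rs, r^3s, r^5s, r^7s, r^9s}, so |H| = 10.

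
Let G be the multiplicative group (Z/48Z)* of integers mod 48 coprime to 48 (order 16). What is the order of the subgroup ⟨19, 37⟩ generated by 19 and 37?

8

|⟨19⟩| = 4 and |⟨37⟩| = 4, so |H| is a multiple of lcm(4, 4) = 4 and divides |G| = 16.
Closing under the operation: H = {1, 7, 13, 19, 25, 31, 37, 43}, so |H| = 8.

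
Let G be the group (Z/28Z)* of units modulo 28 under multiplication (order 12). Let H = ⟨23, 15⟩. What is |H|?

6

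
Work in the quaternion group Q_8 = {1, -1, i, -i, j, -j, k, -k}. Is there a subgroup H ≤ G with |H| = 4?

4 | 8. A subgroup of order 4 is {1, -1, i, -i}.

Yes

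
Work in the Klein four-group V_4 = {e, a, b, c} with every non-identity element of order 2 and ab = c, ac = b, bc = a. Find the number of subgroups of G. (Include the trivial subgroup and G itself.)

5

|G| = 4, so by Lagrange every subgroup order divides 4. Divisors: 1, 2, 4.
Subgroups by order — order 1: 1; order 2: 3; order 4: 1.
Total: 1 + 3 + 1 = 5.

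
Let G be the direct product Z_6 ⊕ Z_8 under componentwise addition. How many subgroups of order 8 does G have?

3

|G| = 48 and 8 | 48, so subgroups of order 8 are possible by Lagrange.
The subgroups of order 8 are: {(0,0), (0,1), (0,2), (0,3), (0,4), (0,5), (0,6), (0,7)}; {(0,0), (0,2), (0,4), (0,6), (3,0), (3,2), (3,4), (3,6)}; {(0,0), (0,2), (0,4), (0,6), (3,1), (3,3), (3,5), (3,7)}.
So G has 3 subgroups of order 8.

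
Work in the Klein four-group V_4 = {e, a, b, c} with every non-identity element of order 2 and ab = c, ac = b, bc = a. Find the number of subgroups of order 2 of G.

3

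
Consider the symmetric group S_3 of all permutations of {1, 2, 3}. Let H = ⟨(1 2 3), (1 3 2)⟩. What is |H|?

|⟨(1 2 3)⟩| = 3 and |⟨(1 3 2)⟩| = 3, so |H| is a multiple of lcm(3, 3) = 3 and divides |G| = 6.
Closing under the operation: H = {e, (1 2 3), (1 3 2)}, so |H| = 3.

3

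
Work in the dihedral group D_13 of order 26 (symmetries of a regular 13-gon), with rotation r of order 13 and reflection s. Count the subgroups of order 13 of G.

1

|G| = 26 and 13 | 26, so subgroups of order 13 are possible by Lagrange.
The subgroups of order 13 are: {e, r, r^2, r^3, r^4, r^5, r^6, r^7, r^8, r^9, r^10, r^11, r^12}.
So G has 1 subgroup of order 13.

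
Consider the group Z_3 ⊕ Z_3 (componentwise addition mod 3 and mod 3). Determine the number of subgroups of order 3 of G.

|G| = 9 and 3 | 9, so subgroups of order 3 are possible by Lagrange.
The subgroups of order 3 are: {(0,0), (0,1), (0,2)}; {(0,0), (1,0), (2,0)}; {(0,0), (1,1), (2,2)}; {(0,0), (1,2), (2,1)}.
So G has 4 subgroups of order 3.

4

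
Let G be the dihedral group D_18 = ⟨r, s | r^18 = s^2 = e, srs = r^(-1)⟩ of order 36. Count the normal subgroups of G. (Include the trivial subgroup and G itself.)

G has 45 subgroups. Checking conjugation-invariance by order — order 1: 1/1 normal; order 2: 1/19 normal; order 3: 1/1 normal; order 4: 0/9 normal; order 6: 1/7 normal; order 9: 1/1 normal; order 12: 0/3 normal; order 18: 3/3 normal; order 36: 1/1 normal.
Total normal subgroups: 9.

9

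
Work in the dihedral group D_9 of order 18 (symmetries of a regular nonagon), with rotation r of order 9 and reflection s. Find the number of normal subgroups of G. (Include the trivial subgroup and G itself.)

G has 16 subgroups. Checking conjugation-invariance by order — order 1: 1/1 normal; order 2: 0/9 normal; order 3: 1/1 normal; order 6: 0/3 normal; order 9: 1/1 normal; order 18: 1/1 normal.
Total normal subgroups: 4.

4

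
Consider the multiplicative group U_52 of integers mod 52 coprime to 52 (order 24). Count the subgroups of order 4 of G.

|G| = 24 and 4 | 24, so subgroups of order 4 are possible by Lagrange.
The subgroups of order 4 are: {1, 5, 21, 25}; {1, 25, 27, 51}; {1, 25, 31, 47}.
So G has 3 subgroups of order 4.

3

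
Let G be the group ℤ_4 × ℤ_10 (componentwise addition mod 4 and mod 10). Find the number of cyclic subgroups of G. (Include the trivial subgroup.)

12

Each element a generates a cyclic subgroup ⟨a⟩; distinct elements may generate the same one (a cyclic group of order d has φ(d) generators).
Cyclic subgroups by order — order 1: 1; order 2: 3; order 4: 2; order 5: 1; order 10: 3; order 20: 2.
Total: 12.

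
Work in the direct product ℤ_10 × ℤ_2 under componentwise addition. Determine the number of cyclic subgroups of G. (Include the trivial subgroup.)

8

Each element a generates a cyclic subgroup ⟨a⟩; distinct elements may generate the same one (a cyclic group of order d has φ(d) generators).
Cyclic subgroups by order — order 1: 1; order 2: 3; order 5: 1; order 10: 3.
Total: 8.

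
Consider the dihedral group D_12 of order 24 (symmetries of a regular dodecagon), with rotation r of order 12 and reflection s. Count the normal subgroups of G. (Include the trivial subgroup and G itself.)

G has 34 subgroups. Checking conjugation-invariance by order — order 1: 1/1 normal; order 2: 1/13 normal; order 3: 1/1 normal; order 4: 1/7 normal; order 6: 1/5 normal; order 8: 0/3 normal; order 12: 3/3 normal; order 24: 1/1 normal.
Total normal subgroups: 9.

9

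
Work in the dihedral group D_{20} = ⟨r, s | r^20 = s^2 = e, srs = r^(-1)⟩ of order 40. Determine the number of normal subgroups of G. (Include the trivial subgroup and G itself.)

9

G has 48 subgroups. Checking conjugation-invariance by order — order 1: 1/1 normal; order 2: 1/21 normal; order 4: 1/11 normal; order 5: 1/1 normal; order 8: 0/5 normal; order 10: 1/5 normal; order 20: 3/3 normal; order 40: 1/1 normal.
Total normal subgroups: 9.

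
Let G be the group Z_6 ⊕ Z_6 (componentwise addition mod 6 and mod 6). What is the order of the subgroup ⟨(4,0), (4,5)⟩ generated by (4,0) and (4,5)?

|⟨(4,0)⟩| = 3 and |⟨(4,5)⟩| = 6, so |H| is a multiple of lcm(3, 6) = 6 and divides |G| = 36.
Closing under the operation: H = {(0,0), (0,1), (0,2), (0,3), (0,4), (0,5), (2,0), (2,1), (2,2), (2,3), (2,4), (2,5), (4,0), (4,1), (4,2), (4,3), (4,4), (4,5)}, so |H| = 18.

18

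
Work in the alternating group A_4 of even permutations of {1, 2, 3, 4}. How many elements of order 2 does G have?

The elements of order 2 are: (1 2)(3 4), (1 3)(2 4), (1 4)(2 3).
That's 3.

3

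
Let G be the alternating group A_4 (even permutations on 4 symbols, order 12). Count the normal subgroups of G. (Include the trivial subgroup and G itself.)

G has 10 subgroups. Checking conjugation-invariance by order — order 1: 1/1 normal; order 2: 0/3 normal; order 3: 0/4 normal; order 4: 1/1 normal; order 12: 1/1 normal.
Total normal subgroups: 3.

3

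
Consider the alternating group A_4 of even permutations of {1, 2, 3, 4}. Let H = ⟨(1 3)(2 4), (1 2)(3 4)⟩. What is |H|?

|⟨(1 3)(2 4)⟩| = 2 and |⟨(1 2)(3 4)⟩| = 2, so |H| is a multiple of lcm(2, 2) = 2 and divides |G| = 12.
Closing under the operation: H = {e, (1 2)(3 4), (1 3)(2 4), (1 4)(2 3)}, so |H| = 4.

4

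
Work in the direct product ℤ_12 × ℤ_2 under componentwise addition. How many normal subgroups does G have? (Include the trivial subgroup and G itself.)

16

G is abelian, so every subgroup is normal.
G has 16 subgroups in total, hence 16 normal subgroups.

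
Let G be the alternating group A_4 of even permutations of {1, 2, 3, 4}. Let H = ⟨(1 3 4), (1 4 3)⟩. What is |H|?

3

|⟨(1 3 4)⟩| = 3 and |⟨(1 4 3)⟩| = 3, so |H| is a multiple of lcm(3, 3) = 3 and divides |G| = 12.
Closing under the operation: H = {e, (1 3 4), (1 4 3)}, so |H| = 3.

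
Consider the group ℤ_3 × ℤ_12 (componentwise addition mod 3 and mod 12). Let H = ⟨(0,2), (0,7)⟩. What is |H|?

|⟨(0,2)⟩| = 6 and |⟨(0,7)⟩| = 12, so |H| is a multiple of lcm(6, 12) = 12 and divides |G| = 36.
Closing under the operation: H = {(0,0), (0,1), (0,2), (0,3), (0,4), (0,5), (0,6), (0,7), (0,8), (0,9), (0,10), (0,11)}, so |H| = 12.

12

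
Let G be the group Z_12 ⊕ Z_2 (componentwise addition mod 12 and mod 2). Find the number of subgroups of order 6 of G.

3

|G| = 24 and 6 | 24, so subgroups of order 6 are possible by Lagrange.
The subgroups of order 6 are: {(0,0), (0,1), (4,0), (4,1), (8,0), (8,1)}; {(0,0), (2,0), (4,0), (6,0), (8,0), (10,0)}; {(0,0), (2,1), (4,0), (6,1), (8,0), (10,1)}.
So G has 3 subgroups of order 6.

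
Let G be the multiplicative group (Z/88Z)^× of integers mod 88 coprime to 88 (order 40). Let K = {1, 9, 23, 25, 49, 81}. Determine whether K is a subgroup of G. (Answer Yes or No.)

|K| = 6 does not divide |G| = 40, so by Lagrange K is not a subgroup.

No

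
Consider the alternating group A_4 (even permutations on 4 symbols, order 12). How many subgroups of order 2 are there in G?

|G| = 12 and 2 | 12, so subgroups of order 2 are possible by Lagrange.
The subgroups of order 2 are: {e, (1 2)(3 4)}; {e, (1 3)(2 4)}; {e, (1 4)(2 3)}.
So G has 3 subgroups of order 2.

3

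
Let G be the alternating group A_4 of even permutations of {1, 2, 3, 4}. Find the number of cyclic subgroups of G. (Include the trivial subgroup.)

8

A cyclic subgroup of order d is generated by each of its φ(d) elements of order d, so the cyclic subgroups of order d number (#elements of order d)/φ(d).
Cyclic subgroups by order — order 1: 1; order 2: 3; order 3: 4.
Total: 8.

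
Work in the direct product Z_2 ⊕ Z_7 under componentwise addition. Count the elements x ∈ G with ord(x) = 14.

6

An element (a,b) has order lcm(ord(a), ord(b)); count pairs with lcm equal to 14.
Enumerating gives 6 such elements.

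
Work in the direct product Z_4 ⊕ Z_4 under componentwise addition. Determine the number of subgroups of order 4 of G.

|G| = 16 and 4 | 16, so subgroups of order 4 are possible by Lagrange.
The subgroups of order 4 are: {(0,0), (0,1), (0,2), (0,3)}; {(0,0), (0,2), (2,0), (2,2)}; {(0,0), (0,2), (2,1), (2,3)}; {(0,0), (1,0), (2,0), (3,0)}; … (7 in all).
So G has 7 subgroups of order 4.

7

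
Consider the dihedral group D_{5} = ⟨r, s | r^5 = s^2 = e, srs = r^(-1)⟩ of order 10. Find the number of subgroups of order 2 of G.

5

|G| = 10 and 2 | 10, so subgroups of order 2 are possible by Lagrange.
The subgroups of order 2 are: {e, r^2s}; {e, r^3s}; {e, r^4s}; {e, rs}; … (5 in all).
So G has 5 subgroups of order 2.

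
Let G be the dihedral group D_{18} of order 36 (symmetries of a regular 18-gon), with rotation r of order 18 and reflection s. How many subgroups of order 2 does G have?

19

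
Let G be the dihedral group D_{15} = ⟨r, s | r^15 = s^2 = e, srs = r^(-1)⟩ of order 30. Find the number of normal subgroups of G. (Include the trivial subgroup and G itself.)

5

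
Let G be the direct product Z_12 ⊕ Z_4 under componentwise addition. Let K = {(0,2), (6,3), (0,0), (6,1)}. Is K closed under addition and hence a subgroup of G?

|K| = 4 divides |G| = 48, consistent with Lagrange.
K contains the identity, every element's inverse is in K, and K is closed under +: it is a subgroup.
In fact K = ⟨(6,1)⟩.

Yes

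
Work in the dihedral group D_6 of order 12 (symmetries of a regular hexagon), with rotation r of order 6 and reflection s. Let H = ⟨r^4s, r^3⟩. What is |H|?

4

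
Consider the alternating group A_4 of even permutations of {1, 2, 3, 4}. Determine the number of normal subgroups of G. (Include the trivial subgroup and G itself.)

G has 10 subgroups. Checking conjugation-invariance by order — order 1: 1/1 normal; order 2: 0/3 normal; order 3: 0/4 normal; order 4: 1/1 normal; order 12: 1/1 normal.
Total normal subgroups: 3.

3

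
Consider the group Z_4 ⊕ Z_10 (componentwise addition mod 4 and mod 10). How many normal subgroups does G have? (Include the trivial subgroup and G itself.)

G is abelian, so every subgroup is normal.
G has 16 subgroups in total, hence 16 normal subgroups.

16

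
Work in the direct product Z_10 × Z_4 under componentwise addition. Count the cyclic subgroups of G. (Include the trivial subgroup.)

Group the elements of G by the cyclic subgroup they generate; each cyclic subgroup of order d accounts for φ(d) elements.
Cyclic subgroups by order — order 1: 1; order 2: 3; order 4: 2; order 5: 1; order 10: 3; order 20: 2.
Total: 12.

12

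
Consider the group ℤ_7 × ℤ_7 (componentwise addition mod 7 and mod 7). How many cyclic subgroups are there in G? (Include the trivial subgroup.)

9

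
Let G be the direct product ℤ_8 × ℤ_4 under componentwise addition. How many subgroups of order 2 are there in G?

3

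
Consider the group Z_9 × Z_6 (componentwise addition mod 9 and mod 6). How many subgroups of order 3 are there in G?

|G| = 54 and 3 | 54, so subgroups of order 3 are possible by Lagrange.
The subgroups of order 3 are: {(0,0), (0,2), (0,4)}; {(0,0), (3,0), (6,0)}; {(0,0), (3,2), (6,4)}; {(0,0), (3,4), (6,2)}.
So G has 4 subgroups of order 3.

4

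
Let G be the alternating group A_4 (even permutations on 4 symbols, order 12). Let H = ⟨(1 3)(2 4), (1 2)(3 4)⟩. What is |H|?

|⟨(1 3)(2 4)⟩| = 2 and |⟨(1 2)(3 4)⟩| = 2, so |H| is a multiple of lcm(2, 2) = 2 and divides |G| = 12.
Closing under the operation: H = {e, (1 2)(3 4), (1 3)(2 4), (1 4)(2 3)}, so |H| = 4.

4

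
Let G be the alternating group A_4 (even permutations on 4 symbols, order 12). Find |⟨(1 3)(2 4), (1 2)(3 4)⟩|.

|⟨(1 3)(2 4)⟩| = 2 and |⟨(1 2)(3 4)⟩| = 2, so |H| is a multiple of lcm(2, 2) = 2 and divides |G| = 12.
Closing under the operation: H = {e, (1 2)(3 4), (1 3)(2 4), (1 4)(2 3)}, so |H| = 4.

4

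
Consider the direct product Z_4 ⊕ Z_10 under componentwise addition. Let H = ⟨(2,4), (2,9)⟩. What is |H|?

|⟨(2,4)⟩| = 10 and |⟨(2,9)⟩| = 10, so |H| is a multiple of lcm(10, 10) = 10 and divides |G| = 40.
Closing under the operation: H = {(0,0), (0,1), (0,2), (0,3), (0,4), (0,5), (0,6), (0,7), (0,8), (0,9), (2,0), (2,1), (2,2), (2,3), (2,4), (2,5), (2,6), (2,7), (2,8), (2,9)}, so |H| = 20.

20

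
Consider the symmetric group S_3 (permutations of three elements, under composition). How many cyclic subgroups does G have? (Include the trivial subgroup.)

A cyclic subgroup of order d is generated by each of its φ(d) elements of order d, so the cyclic subgroups of order d number (#elements of order d)/φ(d).
Cyclic subgroups by order — order 1: 1; order 2: 3; order 3: 1.
Total: 5.

5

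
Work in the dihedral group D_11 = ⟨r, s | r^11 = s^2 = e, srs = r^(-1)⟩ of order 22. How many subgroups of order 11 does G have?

|G| = 22 and 11 | 22, so subgroups of order 11 are possible by Lagrange.
The subgroups of order 11 are: {e, r, r^2, r^3, r^4, r^5, r^6, r^7, r^8, r^9, r^10}.
So G has 1 subgroup of order 11.

1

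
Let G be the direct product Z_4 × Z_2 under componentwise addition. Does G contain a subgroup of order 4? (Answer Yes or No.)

Yes

4 | 8. A subgroup of order 4 is {(0,0), (0,1), (2,0), (2,1)}.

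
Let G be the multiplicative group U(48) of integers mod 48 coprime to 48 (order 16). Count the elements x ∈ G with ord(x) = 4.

8

The elements of order 4 are: 5, 11, 13, 19, 29, 35, 37, 43.
That's 8.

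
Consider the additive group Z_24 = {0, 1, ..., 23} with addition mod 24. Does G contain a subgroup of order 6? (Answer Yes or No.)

6 | 24. A subgroup of order 6 is {0, 4, 8, 12, 16, 20}.

Yes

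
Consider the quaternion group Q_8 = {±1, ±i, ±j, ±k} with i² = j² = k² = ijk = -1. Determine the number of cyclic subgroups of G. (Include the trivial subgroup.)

5

Group the elements of G by the cyclic subgroup they generate; each cyclic subgroup of order d accounts for φ(d) elements.
Cyclic subgroups by order — order 1: 1; order 2: 1; order 4: 3.
Total: 5.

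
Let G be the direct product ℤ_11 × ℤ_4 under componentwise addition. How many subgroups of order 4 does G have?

1

|G| = 44 and 4 | 44, so subgroups of order 4 are possible by Lagrange.
The subgroups of order 4 are: {(0,0), (0,1), (0,2), (0,3)}.
So G has 1 subgroup of order 4.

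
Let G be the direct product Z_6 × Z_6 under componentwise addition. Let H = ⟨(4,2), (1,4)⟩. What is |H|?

18

|⟨(4,2)⟩| = 3 and |⟨(1,4)⟩| = 6, so |H| is a multiple of lcm(3, 6) = 6 and divides |G| = 36.
Closing under the operation: H = {(0,0), (0,2), (0,4), (1,0), (1,2), (1,4), (2,0), (2,2), (2,4), (3,0), (3,2), (3,4), (4,0), (4,2), (4,4), (5,0), (5,2), (5,4)}, so |H| = 18.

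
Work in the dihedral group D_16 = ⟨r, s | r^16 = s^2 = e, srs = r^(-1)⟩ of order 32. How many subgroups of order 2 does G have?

17

|G| = 32 and 2 | 32, so subgroups of order 2 are possible by Lagrange.
The subgroups of order 2 are: {e, r^10s}; {e, r^11s}; {e, r^12s}; {e, r^13s}; … (17 in all).
So G has 17 subgroups of order 2.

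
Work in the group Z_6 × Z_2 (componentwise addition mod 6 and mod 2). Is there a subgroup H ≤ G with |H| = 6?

Yes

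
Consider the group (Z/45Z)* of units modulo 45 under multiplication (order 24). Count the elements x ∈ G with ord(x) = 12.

The elements of order 12 are: 2, 7, 13, 22, 23, 32, 38, 43.
That's 8.

8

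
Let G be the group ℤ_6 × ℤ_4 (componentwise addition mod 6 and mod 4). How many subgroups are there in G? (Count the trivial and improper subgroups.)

|G| = 24, so by Lagrange every subgroup order divides 24. Divisors: 1, 2, 3, 4, 6, 8, 12, 24.
Subgroups by order — order 1: 1; order 2: 3; order 3: 1; order 4: 3; order 6: 3; order 8: 1; order 12: 3; order 24: 1.
Total: 1 + 3 + 1 + 3 + 3 + 1 + 3 + 1 = 16.

16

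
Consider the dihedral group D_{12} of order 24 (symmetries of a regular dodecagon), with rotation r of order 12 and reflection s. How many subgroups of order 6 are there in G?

5

|G| = 24 and 6 | 24, so subgroups of order 6 are possible by Lagrange.
The subgroups of order 6 are: {e, r^2, r^4, r^6, r^8, r^10}; {e, r^4, r^8, r^2s, r^6s, r^10s}; {e, r^4, r^8, r^3s, r^7s, r^11s}; {e, r^4, r^8, s, r^4s, r^8s}; … (5 in all).
So G has 5 subgroups of order 6.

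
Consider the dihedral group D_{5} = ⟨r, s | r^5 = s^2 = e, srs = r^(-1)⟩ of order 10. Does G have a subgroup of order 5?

Yes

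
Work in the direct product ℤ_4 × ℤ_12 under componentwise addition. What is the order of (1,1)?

The order of (1,1) in Z_4 × Z_12 is lcm(ord(1) in Z_4, ord(1) in Z_12).
ord(1) = 4 and ord(1) = 12, so |⟨(1,1)⟩| = lcm(4, 12) = 12.

12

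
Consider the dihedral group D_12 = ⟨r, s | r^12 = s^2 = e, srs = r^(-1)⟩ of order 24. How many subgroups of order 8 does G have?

|G| = 24 and 8 | 24, so subgroups of order 8 are possible by Lagrange.
The subgroups of order 8 are: {e, r^3, r^6, r^9, rs, r^4s, r^7s, r^10s}; {e, r^3, r^6, r^9, r^2s, r^5s, r^8s, r^11s}; {e, r^3, r^6, r^9, s, r^3s, r^6s, r^9s}.
So G has 3 subgroups of order 8.

3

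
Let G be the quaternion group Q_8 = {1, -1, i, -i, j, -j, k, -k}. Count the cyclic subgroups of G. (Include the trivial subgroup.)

5

Group the elements of G by the cyclic subgroup they generate; each cyclic subgroup of order d accounts for φ(d) elements.
Cyclic subgroups by order — order 1: 1; order 2: 1; order 4: 3.
Total: 5.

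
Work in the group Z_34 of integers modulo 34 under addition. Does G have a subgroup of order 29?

29 does not divide |G| = 34, so by Lagrange no subgroup of order 29 exists.

No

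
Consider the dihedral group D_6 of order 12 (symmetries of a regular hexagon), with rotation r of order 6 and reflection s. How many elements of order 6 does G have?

The elements of order 6 are: r, r^5.
That's 2.

2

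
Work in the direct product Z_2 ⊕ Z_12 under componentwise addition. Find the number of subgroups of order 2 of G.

|G| = 24 and 2 | 24, so subgroups of order 2 are possible by Lagrange.
The subgroups of order 2 are: {(0,0), (0,6)}; {(0,0), (1,0)}; {(0,0), (1,6)}.
So G has 3 subgroups of order 2.

3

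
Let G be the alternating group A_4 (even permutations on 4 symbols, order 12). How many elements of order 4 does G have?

No element of G has order 4 (even though 4 | 12).

0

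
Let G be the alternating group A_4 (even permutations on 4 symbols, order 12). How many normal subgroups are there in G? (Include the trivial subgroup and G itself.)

3

G has 10 subgroups. Checking conjugation-invariance by order — order 1: 1/1 normal; order 2: 0/3 normal; order 3: 0/4 normal; order 4: 1/1 normal; order 12: 1/1 normal.
Total normal subgroups: 3.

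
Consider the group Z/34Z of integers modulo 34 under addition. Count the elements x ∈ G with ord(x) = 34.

16

In a cyclic group of order 34, the number of elements of order d (for d | 34) is φ(d).
φ(34) = 16.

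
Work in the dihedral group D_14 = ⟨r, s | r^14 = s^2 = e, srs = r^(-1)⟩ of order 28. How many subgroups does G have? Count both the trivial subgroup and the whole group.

28

|G| = 28, so by Lagrange every subgroup order divides 28. Divisors: 1, 2, 4, 7, 14, 28.
Subgroups by order — order 1: 1; order 2: 15; order 4: 7; order 7: 1; order 14: 3; order 28: 1.
Total: 1 + 15 + 7 + 1 + 3 + 1 = 28.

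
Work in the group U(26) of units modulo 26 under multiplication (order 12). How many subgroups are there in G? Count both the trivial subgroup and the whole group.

6

|G| = 12, so by Lagrange every subgroup order divides 12. Divisors: 1, 2, 3, 4, 6, 12.
Subgroups by order — order 1: 1; order 2: 1; order 3: 1; order 4: 1; order 6: 1; order 12: 1.
Total: 1 + 1 + 1 + 1 + 1 + 1 = 6.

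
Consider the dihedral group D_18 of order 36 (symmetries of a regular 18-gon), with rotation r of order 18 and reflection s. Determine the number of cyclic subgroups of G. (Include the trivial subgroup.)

Each element a generates a cyclic subgroup ⟨a⟩; distinct elements may generate the same one (a cyclic group of order d has φ(d) generators).
Cyclic subgroups by order — order 1: 1; order 2: 19; order 3: 1; order 6: 1; order 9: 1; order 18: 1.
Total: 24.

24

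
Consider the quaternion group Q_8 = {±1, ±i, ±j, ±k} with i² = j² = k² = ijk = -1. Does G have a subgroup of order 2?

2 | 8. A subgroup of order 2 is {1, -1}.

Yes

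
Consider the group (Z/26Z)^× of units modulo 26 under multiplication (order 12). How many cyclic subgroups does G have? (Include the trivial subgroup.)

6

Group the elements of G by the cyclic subgroup they generate; each cyclic subgroup of order d accounts for φ(d) elements.
Cyclic subgroups by order — order 1: 1; order 2: 1; order 3: 1; order 4: 1; order 6: 1; order 12: 1.
Total: 6.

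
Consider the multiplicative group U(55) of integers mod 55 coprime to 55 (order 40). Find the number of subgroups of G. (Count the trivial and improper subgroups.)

|G| = 40, so by Lagrange every subgroup order divides 40. Divisors: 1, 2, 4, 5, 8, 10, 20, 40.
Subgroups by order — order 1: 1; order 2: 3; order 4: 3; order 5: 1; order 8: 1; order 10: 3; order 20: 3; order 40: 1.
Total: 1 + 3 + 3 + 1 + 1 + 3 + 3 + 1 = 16.

16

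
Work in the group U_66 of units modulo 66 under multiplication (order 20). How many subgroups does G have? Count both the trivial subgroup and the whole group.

10

|G| = 20, so by Lagrange every subgroup order divides 20. Divisors: 1, 2, 4, 5, 10, 20.
Subgroups by order — order 1: 1; order 2: 3; order 4: 1; order 5: 1; order 10: 3; order 20: 1.
Total: 1 + 3 + 1 + 1 + 3 + 1 = 10.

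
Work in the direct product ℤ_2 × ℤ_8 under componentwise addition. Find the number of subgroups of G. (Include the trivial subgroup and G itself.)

|G| = 16, so by Lagrange every subgroup order divides 16. Divisors: 1, 2, 4, 8, 16.
Subgroups by order — order 1: 1; order 2: 3; order 4: 3; order 8: 3; order 16: 1.
Total: 1 + 3 + 3 + 3 + 1 = 11.

11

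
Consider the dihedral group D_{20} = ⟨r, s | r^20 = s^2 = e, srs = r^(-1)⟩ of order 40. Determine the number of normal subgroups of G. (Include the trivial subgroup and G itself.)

G has 48 subgroups. Checking conjugation-invariance by order — order 1: 1/1 normal; order 2: 1/21 normal; order 4: 1/11 normal; order 5: 1/1 normal; order 8: 0/5 normal; order 10: 1/5 normal; order 20: 3/3 normal; order 40: 1/1 normal.
Total normal subgroups: 9.

9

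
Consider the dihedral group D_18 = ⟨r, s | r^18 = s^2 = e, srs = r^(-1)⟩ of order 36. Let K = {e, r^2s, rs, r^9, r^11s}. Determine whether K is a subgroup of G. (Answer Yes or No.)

No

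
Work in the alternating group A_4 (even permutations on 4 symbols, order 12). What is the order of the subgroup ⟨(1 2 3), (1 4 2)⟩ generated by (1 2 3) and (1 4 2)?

12

|⟨(1 2 3)⟩| = 3 and |⟨(1 4 2)⟩| = 3, so |H| is a multiple of lcm(3, 3) = 3 and divides |G| = 12.
Closing {(1 2 3), (1 4 2)} under the group operation gives all of G, so |H| = 12.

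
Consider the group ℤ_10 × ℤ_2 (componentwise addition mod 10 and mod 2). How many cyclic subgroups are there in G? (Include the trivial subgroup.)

Each element a generates a cyclic subgroup ⟨a⟩; distinct elements may generate the same one (a cyclic group of order d has φ(d) generators).
Cyclic subgroups by order — order 1: 1; order 2: 3; order 5: 1; order 10: 3.
Total: 8.

8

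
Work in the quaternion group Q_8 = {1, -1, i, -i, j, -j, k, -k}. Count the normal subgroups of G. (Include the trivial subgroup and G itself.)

G has 6 subgroups. Checking conjugation-invariance by order — order 1: 1/1 normal; order 2: 1/1 normal; order 4: 3/3 normal; order 8: 1/1 normal.
Total normal subgroups: 6.

6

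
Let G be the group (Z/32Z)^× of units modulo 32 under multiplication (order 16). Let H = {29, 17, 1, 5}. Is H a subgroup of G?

29 ∈ H but its inverse 21 ∉ H, so H is not a subgroup.

No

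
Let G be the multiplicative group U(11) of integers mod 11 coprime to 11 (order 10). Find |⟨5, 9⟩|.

|⟨5⟩| = 5 and |⟨9⟩| = 5, so |H| is a multiple of lcm(5, 5) = 5 and divides |G| = 10.
Closing under the operation: H = {1, 3, 4, 5, 9}, so |H| = 5.

5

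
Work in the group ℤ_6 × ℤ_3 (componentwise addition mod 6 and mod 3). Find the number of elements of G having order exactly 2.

1

An element (a,b) has order lcm(ord(a), ord(b)); count pairs with lcm equal to 2.
Enumerating gives 1 such elements.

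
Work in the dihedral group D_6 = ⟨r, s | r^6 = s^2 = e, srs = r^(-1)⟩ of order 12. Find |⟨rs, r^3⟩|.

4

|⟨rs⟩| = 2 and |⟨r^3⟩| = 2, so |H| is a multiple of lcm(2, 2) = 2 and divides |G| = 12.
Closing under the operation: H = {e, r^3, rs, r^4s}, so |H| = 4.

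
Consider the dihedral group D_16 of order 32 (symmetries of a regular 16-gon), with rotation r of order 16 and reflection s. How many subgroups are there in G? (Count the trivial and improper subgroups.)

36

|G| = 32, so by Lagrange every subgroup order divides 32. Divisors: 1, 2, 4, 8, 16, 32.
Subgroups by order — order 1: 1; order 2: 17; order 4: 9; order 8: 5; order 16: 3; order 32: 1.
Total: 1 + 17 + 9 + 5 + 3 + 1 = 36.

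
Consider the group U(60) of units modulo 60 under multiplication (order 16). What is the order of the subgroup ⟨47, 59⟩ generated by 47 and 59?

|⟨47⟩| = 4 and |⟨59⟩| = 2, so |H| is a multiple of lcm(4, 2) = 4 and divides |G| = 16.
Closing under the operation: H = {1, 11, 13, 23, 37, 47, 49, 59}, so |H| = 8.

8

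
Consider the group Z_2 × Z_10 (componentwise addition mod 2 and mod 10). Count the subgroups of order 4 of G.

1

|G| = 20 and 4 | 20, so subgroups of order 4 are possible by Lagrange.
The subgroups of order 4 are: {(0,0), (0,5), (1,0), (1,5)}.
So G has 1 subgroup of order 4.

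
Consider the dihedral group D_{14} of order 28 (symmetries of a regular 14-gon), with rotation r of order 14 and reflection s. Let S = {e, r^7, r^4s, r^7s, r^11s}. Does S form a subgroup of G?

No

|S| = 5 does not divide |G| = 28, so by Lagrange S is not a subgroup.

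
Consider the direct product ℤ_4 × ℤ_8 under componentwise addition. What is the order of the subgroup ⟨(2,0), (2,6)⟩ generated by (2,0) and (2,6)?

|⟨(2,0)⟩| = 2 and |⟨(2,6)⟩| = 4, so |H| is a multiple of lcm(2, 4) = 4 and divides |G| = 32.
Closing under the operation: H = {(0,0), (0,2), (0,4), (0,6), (2,0), (2,2), (2,4), (2,6)}, so |H| = 8.

8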